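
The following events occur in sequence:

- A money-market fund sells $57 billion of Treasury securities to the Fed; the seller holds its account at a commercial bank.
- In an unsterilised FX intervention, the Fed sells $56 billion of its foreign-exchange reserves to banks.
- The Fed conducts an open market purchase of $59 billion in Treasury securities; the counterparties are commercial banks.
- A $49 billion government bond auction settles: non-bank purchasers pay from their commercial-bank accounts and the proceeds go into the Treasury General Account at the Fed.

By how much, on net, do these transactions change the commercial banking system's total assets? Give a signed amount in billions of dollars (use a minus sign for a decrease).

+$8 billion

Fed balance sheet:
  Assets:      Securities +$116B, Foreign assets −$56B
  Liabilities: Bank reserves +$11B, Government deposits +$49B
Commercial banking system:
  Assets:      Reserves at CB +$11B, Securities −$59B, Foreign assets +$56B
  Liabilities: Checkable deposits +$8B
Change in total bank assets = +$8 billion.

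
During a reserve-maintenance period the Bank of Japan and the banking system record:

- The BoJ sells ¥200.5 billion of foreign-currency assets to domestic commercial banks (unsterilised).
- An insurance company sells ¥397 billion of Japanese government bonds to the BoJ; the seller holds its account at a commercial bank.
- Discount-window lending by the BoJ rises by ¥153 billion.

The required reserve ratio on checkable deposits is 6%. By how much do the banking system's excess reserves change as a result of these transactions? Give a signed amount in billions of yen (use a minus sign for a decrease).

FX sale ¥200.5 billion: reserves −¥200.5B, deposits 0.
Asset purchase (from non-banks) ¥397 billion: reserves +¥397B, deposits +¥397B.
Discount-window loan ¥153 billion: reserves +¥153B, deposits 0.
Totals: Δreserves = +¥349.5B, Δdeposits = +¥397B.
Δrequired reserves = 6% × +¥397B = +¥23.82B.
Δexcess reserves = Δreserves − Δrequired = +¥349.5B − (+¥23.82B) = +¥325.68 billion.

+¥325.68 billion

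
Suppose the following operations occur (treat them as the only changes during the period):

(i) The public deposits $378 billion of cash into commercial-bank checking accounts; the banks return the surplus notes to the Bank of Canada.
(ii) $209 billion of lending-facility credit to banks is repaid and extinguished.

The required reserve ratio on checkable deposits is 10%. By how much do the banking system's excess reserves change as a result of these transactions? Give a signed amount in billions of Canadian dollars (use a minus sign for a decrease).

+$131.2 billion

Currency deposit $378 billion: reserves +$378B, deposits +$378B.
Discount-window repayment $209 billion: reserves −$209B, deposits 0.
Totals: Δreserves = +$169B, Δdeposits = +$378B.
Δrequired reserves = 10% × +$378B = +$37.8B.
Δexcess reserves = Δreserves − Δrequired = +$169B − (+$37.8B) = +$131.2 billion.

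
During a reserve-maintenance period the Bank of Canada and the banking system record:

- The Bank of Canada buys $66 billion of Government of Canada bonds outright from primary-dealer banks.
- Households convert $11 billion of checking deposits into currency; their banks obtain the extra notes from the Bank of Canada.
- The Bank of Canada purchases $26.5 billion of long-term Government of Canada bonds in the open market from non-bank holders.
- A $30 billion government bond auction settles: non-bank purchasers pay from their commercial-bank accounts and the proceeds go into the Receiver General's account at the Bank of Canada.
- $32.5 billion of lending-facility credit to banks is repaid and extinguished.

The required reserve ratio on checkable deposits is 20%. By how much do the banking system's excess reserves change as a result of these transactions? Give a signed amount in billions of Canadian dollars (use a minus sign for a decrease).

+$21.9 billion

OMO purchase (from banks) $66 billion: reserves +$66B, deposits 0.
Currency withdrawal $11 billion: reserves −$11B, deposits −$11B.
Asset purchase (from non-banks) $26.5 billion: reserves +$26.5B, deposits +$26.5B.
Government account inflow $30 billion: reserves −$30B, deposits −$30B.
Discount-window repayment $32.5 billion: reserves −$32.5B, deposits 0.
Totals: Δreserves = +$19B, Δdeposits = −$14.5B.
Δrequired reserves = 20% × −$14.5B = −$2.9B.
Δexcess reserves = Δreserves − Δrequired = +$19B − (−$2.9B) = +$21.9 billion.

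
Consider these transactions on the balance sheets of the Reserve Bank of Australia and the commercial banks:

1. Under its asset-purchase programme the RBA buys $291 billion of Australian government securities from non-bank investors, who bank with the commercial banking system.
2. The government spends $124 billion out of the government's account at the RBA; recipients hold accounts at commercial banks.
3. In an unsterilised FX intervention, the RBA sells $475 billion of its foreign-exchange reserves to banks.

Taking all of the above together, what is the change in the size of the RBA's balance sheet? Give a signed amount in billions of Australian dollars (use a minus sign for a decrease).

RBA balance sheet:
  Assets:      Securities +$291B, Foreign assets −$475B
  Liabilities: Bank reserves −$60B, Government deposits −$124B
Change in total RBA assets = -$184 billion.

-$184 billion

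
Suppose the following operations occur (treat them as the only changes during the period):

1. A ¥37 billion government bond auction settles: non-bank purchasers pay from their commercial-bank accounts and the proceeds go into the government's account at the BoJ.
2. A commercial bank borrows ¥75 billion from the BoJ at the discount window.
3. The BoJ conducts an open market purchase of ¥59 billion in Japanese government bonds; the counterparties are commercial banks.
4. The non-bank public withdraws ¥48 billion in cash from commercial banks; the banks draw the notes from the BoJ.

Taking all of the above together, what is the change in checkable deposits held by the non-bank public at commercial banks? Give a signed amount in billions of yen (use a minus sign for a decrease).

Government account inflow ¥37 billion: non-bank counterparties' bank balances fall → −¥37B.
Discount-window loan ¥75 billion: the counterparty is a bank, so public deposits are unchanged → 0.
OMO purchase (from banks) ¥59 billion: the counterparty is a bank, so public deposits are unchanged → 0.
Currency withdrawal ¥48 billion: non-bank counterparties' bank balances fall → −¥48B.
Net: −37 + 0 + 0 − 48 = -¥85 billion.

-¥85 billion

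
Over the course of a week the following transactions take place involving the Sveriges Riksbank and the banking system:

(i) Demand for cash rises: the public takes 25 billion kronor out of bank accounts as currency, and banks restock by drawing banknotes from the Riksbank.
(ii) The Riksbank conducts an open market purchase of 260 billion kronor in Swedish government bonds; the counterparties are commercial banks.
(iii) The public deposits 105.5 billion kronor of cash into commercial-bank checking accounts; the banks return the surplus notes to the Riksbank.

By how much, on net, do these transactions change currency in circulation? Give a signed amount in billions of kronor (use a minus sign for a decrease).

Currency withdrawal 25 billion kronor: notes leave the central bank → +25B.
OMO purchase (from banks) 260 billion kronor: no currency enters or leaves circulation → 0.
Currency deposit 105.5 billion kronor: notes return to the central bank → −105.5B.
Net: 25 + 0 − 105.5 = -80.5 billion.

-80.5 billion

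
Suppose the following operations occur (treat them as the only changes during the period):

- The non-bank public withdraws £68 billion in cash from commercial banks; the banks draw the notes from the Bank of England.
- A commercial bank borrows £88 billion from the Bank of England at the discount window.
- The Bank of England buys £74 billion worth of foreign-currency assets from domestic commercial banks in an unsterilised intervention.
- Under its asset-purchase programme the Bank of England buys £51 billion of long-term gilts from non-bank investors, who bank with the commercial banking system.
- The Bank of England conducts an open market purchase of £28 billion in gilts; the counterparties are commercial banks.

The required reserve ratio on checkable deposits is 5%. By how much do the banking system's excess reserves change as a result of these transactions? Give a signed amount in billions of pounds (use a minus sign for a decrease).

Currency withdrawal £68 billion: reserves −£68B, deposits −£68B.
Discount-window loan £88 billion: reserves +£88B, deposits 0.
FX purchase £74 billion: reserves +£74B, deposits 0.
Asset purchase (from non-banks) £51 billion: reserves +£51B, deposits +£51B.
OMO purchase (from banks) £28 billion: reserves +£28B, deposits 0.
Totals: Δreserves = +£173B, Δdeposits = −£17B.
Δrequired reserves = 5% × −£17B = −£0.85B.
Δexcess reserves = Δreserves − Δrequired = +£173B − (−£0.85B) = +£173.85 billion.

+£173.85 billion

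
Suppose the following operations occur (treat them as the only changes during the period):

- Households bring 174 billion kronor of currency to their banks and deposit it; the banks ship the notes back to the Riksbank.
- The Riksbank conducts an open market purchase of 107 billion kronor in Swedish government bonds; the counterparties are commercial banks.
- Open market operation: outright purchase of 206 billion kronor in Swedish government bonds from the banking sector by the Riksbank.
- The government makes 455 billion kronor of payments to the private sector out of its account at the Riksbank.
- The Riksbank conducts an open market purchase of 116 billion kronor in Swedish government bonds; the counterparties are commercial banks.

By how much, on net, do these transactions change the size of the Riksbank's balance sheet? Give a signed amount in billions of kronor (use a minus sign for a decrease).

Currency deposit 174 billion kronor: only the composition of liabilities changes → 0.
OMO purchase (from banks) 107 billion kronor: a Riksbank asset is acquired → +107B.
OMO purchase (from banks) 206 billion kronor: a Riksbank asset is acquired → +206B.
Government spending 455 billion kronor: only the composition of liabilities changes → 0.
OMO purchase (from banks) 116 billion kronor: a Riksbank asset is acquired → +116B.
Net: 0 + 107 + 206 + 0 + 116 = +429 billion.

+429 billion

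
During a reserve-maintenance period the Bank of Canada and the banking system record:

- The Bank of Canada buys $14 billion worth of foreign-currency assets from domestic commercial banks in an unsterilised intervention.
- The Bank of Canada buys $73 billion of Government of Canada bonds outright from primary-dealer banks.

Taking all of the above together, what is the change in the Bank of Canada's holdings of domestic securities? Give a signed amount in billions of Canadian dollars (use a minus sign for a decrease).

+$73 billion

FX purchase $14 billion: the Bank of Canada's securities portfolio is untouched → 0.
OMO purchase (from banks) $73 billion: securities added to the Bank of Canada's portfolio → +$73B.
Net: 0 + 73 = +$73 billion.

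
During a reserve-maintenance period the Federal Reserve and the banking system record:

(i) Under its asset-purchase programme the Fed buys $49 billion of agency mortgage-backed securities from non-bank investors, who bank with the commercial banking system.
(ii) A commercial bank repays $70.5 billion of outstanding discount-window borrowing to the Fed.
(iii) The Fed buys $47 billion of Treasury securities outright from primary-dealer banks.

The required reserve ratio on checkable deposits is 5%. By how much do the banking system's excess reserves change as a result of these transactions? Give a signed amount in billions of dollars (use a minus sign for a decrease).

Asset purchase (from non-banks) $49 billion: reserves +$49B, deposits +$49B.
Discount-window repayment $70.5 billion: reserves −$70.5B, deposits 0.
OMO purchase (from banks) $47 billion: reserves +$47B, deposits 0.
Totals: Δreserves = +$25.5B, Δdeposits = +$49B.
Δrequired reserves = 5% × +$49B = +$2.45B.
Δexcess reserves = Δreserves − Δrequired = +$25.5B − (+$2.45B) = +$23.05 billion.

+$23.05 billion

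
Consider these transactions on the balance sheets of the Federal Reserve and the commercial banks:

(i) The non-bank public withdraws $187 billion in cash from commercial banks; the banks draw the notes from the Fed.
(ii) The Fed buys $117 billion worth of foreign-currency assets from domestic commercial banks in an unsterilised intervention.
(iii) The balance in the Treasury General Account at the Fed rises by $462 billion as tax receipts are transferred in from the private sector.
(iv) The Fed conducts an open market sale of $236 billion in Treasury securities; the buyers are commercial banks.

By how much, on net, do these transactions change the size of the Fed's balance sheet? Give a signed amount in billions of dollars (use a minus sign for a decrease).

Currency withdrawal $187 billion: only the composition of liabilities changes → 0.
FX purchase $117 billion: a Fed asset is acquired → +$117B.
Government account inflow $462 billion: only the composition of liabilities changes → 0.
OMO sale (to banks) $236 billion: a Fed asset is shed → −$236B.
Net: 0 + 117 + 0 − 236 = -$119 billion.

-$119 billion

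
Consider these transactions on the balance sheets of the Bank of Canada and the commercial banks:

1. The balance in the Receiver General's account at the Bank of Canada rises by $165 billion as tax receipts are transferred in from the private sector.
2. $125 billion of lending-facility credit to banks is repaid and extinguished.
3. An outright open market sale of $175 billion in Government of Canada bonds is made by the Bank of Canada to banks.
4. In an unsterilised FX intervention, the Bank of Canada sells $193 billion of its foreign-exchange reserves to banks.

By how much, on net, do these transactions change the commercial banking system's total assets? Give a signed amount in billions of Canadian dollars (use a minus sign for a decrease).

Bank of Canada balance sheet:
  Assets:      Securities −$175B, Loans to banks −$125B, Foreign assets −$193B
  Liabilities: Bank reserves −$658B, Government deposits +$165B
Commercial banking system:
  Assets:      Reserves at CB −$658B, Securities +$175B, Foreign assets +$193B
  Liabilities: Checkable deposits −$165B, Borrowings from CB −$125B
Change in total bank assets = -$290 billion.

-$290 billion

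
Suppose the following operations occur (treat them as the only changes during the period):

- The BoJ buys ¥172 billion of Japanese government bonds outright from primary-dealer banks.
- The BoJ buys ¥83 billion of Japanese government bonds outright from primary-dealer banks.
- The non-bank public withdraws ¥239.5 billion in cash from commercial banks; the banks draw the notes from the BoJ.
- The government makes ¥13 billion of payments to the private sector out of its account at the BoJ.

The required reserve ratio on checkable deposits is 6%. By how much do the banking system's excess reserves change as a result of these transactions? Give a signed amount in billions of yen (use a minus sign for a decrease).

+¥42.09 billion

OMO purchase (from banks) ¥172 billion: reserves +¥172B, deposits 0.
OMO purchase (from banks) ¥83 billion: reserves +¥83B, deposits 0.
Currency withdrawal ¥239.5 billion: reserves −¥239.5B, deposits −¥239.5B.
Government spending ¥13 billion: reserves +¥13B, deposits +¥13B.
Totals: Δreserves = +¥28.5B, Δdeposits = −¥226.5B.
Δrequired reserves = 6% × −¥226.5B = −¥13.59B.
Δexcess reserves = Δreserves − Δrequired = +¥28.5B − (−¥13.59B) = +¥42.09 billion.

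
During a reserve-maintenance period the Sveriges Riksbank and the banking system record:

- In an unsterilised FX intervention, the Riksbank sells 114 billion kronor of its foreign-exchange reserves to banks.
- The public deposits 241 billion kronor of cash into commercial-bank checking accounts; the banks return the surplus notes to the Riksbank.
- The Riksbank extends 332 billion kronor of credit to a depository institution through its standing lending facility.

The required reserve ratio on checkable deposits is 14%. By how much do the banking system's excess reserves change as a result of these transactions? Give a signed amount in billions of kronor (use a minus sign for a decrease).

+425.26 billion

FX sale 114 billion kronor: reserves −114B, deposits 0.
Currency deposit 241 billion kronor: reserves +241B, deposits +241B.
Discount-window loan 332 billion kronor: reserves +332B, deposits 0.
Totals: Δreserves = +459B, Δdeposits = +241B.
Δrequired reserves = 14% × +241B = +33.74B.
Δexcess reserves = Δreserves − Δrequired = +459B − (+33.74B) = +425.26 billion.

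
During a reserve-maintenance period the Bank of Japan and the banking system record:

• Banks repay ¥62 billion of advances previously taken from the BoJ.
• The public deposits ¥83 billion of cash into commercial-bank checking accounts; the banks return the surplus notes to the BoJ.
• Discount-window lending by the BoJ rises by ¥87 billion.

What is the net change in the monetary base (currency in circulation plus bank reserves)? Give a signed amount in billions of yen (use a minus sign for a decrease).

BoJ balance sheet:
  Assets:      Loans to banks +¥25B
  Liabilities: Bank reserves +¥108B, Currency in circulation −¥83B
Commercial banking system:
  Assets:      Reserves at CB +¥108B
  Liabilities: Checkable deposits +¥83B, Borrowings from CB +¥25B
Monetary base = currency + reserves: −¥83B + (+¥108B) = +¥25 billion.

+¥25 billion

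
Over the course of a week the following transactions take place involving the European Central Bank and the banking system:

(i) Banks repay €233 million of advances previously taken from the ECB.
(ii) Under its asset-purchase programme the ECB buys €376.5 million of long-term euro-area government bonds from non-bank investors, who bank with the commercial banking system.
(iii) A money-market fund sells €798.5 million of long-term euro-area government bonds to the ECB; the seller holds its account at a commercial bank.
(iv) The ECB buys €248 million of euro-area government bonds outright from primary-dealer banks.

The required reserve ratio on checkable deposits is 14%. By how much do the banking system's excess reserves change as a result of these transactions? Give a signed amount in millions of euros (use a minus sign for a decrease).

Discount-window repayment €233 million: reserves −€233M, deposits 0.
Asset purchase (from non-banks) €376.5 million: reserves +€376.5M, deposits +€376.5M.
Asset purchase (from non-banks) €798.5 million: reserves +€798.5M, deposits +€798.5M.
OMO purchase (from banks) €248 million: reserves +€248M, deposits 0.
Totals: Δreserves = +€1190M, Δdeposits = +€1175M.
Δrequired reserves = 14% × +€1175M = +€164.5M.
Δexcess reserves = Δreserves − Δrequired = +€1190M − (+€164.5M) = +€1025.5 million.

+€1025.5 million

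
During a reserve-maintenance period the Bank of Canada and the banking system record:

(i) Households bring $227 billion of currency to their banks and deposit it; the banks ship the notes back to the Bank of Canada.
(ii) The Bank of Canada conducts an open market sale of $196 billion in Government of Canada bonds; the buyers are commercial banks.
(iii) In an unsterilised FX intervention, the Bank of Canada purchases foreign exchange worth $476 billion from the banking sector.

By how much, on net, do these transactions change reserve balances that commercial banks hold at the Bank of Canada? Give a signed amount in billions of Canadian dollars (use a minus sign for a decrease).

Currency deposit $227 billion: returned notes are swapped for reserve credit → +$227B.
OMO sale (to banks) $196 billion: the buying banks pay out of their reserve balances → −$196B.
FX purchase $476 billion: the Bank of Canada pays by crediting reserve accounts → +$476B.
Net: 227 − 196 + 476 = +$507 billion.

+$507 billion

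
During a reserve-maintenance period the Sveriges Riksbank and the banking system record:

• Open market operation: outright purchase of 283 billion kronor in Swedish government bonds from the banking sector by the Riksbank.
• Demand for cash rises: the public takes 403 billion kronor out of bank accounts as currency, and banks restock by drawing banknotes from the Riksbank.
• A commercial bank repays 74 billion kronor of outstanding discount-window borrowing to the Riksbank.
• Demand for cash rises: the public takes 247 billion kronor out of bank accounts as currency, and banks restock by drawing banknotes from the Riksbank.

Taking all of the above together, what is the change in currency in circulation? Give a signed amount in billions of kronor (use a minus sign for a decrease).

OMO purchase (from banks) 283 billion kronor: no currency enters or leaves circulation → 0.
Currency withdrawal 403 billion kronor: notes leave the central bank → +403B.
Discount-window repayment 74 billion kronor: no currency enters or leaves circulation → 0.
Currency withdrawal 247 billion kronor: notes leave the central bank → +247B.
Net: 0 + 403 + 0 + 247 = +650 billion.

+650 billion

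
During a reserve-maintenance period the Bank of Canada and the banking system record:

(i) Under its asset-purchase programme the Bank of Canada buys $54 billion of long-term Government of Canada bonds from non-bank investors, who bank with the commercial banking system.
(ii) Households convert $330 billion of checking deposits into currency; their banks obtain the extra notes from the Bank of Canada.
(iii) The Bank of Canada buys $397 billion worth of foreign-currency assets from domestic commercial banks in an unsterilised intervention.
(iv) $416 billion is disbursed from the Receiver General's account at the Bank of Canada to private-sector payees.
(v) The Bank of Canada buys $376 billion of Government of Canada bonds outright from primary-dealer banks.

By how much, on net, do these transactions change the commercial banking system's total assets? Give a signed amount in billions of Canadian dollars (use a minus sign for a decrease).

+$140 billion

Asset purchase (from non-banks) $54 billion: bank balance sheets expand → +$54B.
Currency withdrawal $330 billion: bank balance sheets shrink → −$330B.
FX purchase $397 billion: just an asset swap on bank balance sheets → 0.
Government spending $416 billion: bank balance sheets expand → +$416B.
OMO purchase (from banks) $376 billion: just an asset swap on bank balance sheets → 0.
Net: 54 − 330 + 0 + 416 + 0 = +$140 billion.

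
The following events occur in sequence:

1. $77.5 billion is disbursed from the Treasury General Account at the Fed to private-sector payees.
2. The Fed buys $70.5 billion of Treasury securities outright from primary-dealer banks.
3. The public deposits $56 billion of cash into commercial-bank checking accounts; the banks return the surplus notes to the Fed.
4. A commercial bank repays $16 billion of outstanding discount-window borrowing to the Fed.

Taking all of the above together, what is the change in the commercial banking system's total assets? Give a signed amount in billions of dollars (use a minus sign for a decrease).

Fed balance sheet:
  Assets:      Securities +$70.5B, Loans to banks −$16B
  Liabilities: Bank reserves +$188B, Currency in circulation −$56B, Government deposits −$77.5B
Commercial banking system:
  Assets:      Reserves at CB +$188B, Securities −$70.5B
  Liabilities: Checkable deposits +$133.5B, Borrowings from CB −$16B
Change in total bank assets = +$117.5 billion.

+$117.5 billion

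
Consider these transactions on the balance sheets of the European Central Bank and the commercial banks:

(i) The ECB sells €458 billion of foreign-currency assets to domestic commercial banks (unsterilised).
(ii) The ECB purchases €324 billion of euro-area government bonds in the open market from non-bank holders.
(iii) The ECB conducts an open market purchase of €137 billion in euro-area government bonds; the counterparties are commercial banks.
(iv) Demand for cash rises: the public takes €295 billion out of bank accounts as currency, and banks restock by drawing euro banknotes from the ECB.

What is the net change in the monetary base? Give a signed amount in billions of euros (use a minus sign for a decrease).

FX sale €458 billion: ECB balance sheet contracts → −€458B.
Asset purchase (from non-banks) €324 billion: ECB balance sheet expands → +€324B.
OMO purchase (from banks) €137 billion: ECB balance sheet expands → +€137B.
Currency withdrawal €295 billion: just a shift between currency and reserves — both are base money → 0.
Net: −458 + 324 + 137 + 0 = +€3 billion.

+€3 billion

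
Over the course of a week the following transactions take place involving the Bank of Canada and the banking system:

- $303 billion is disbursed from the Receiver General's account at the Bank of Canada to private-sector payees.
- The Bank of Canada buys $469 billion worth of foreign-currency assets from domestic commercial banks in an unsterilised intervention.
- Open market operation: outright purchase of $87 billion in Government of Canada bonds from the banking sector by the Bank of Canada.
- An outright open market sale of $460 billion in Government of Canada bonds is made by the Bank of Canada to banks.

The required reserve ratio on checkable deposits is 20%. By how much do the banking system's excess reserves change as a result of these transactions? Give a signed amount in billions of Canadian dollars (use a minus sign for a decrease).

+$338.4 billion

Government spending $303 billion: reserves +$303B, deposits +$303B.
FX purchase $469 billion: reserves +$469B, deposits 0.
OMO purchase (from banks) $87 billion: reserves +$87B, deposits 0.
OMO sale (to banks) $460 billion: reserves −$460B, deposits 0.
Totals: Δreserves = +$399B, Δdeposits = +$303B.
Δrequired reserves = 20% × +$303B = +$60.6B.
Δexcess reserves = Δreserves − Δrequired = +$399B − (+$60.6B) = +$338.4 billion.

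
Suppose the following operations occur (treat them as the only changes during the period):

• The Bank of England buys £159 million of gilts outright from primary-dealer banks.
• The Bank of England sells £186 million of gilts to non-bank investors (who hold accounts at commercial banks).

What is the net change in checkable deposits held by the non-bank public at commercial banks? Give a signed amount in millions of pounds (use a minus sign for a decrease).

OMO purchase (from banks) £159 million: the counterparty is a bank, so public deposits are unchanged → 0.
Asset sale (to non-banks) £186 million: non-bank counterparties' bank balances fall → −£186M.
Net: 0 − 186 = -£186 million.

-£186 million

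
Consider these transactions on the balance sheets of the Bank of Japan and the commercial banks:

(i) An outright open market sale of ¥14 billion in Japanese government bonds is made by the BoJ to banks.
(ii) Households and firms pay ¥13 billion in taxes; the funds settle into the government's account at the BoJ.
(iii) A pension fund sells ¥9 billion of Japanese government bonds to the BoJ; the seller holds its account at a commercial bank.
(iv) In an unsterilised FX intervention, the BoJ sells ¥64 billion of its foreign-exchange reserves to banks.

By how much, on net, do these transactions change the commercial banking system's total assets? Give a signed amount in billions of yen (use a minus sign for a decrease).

-¥4 billion

BoJ balance sheet:
  Assets:      Securities −¥5B, Foreign assets −¥64B
  Liabilities: Bank reserves −¥82B, Government deposits +¥13B
Commercial banking system:
  Assets:      Reserves at CB −¥82B, Securities +¥14B, Foreign assets +¥64B
  Liabilities: Checkable deposits −¥4B
Change in total bank assets = -¥4 billion.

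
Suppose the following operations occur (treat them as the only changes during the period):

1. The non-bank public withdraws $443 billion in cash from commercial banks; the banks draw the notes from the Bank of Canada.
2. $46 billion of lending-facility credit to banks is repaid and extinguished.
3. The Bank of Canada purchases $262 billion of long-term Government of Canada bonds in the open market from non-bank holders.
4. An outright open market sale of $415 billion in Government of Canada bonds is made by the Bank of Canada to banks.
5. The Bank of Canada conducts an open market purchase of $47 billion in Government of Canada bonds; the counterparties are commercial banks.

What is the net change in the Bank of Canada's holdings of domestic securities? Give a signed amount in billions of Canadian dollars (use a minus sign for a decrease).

-$106 billion

Bank of Canada balance sheet:
  Assets:      Securities −$106B, Loans to banks −$46B
  Liabilities: Bank reserves −$595B, Currency in circulation +$443B
Commercial banking system:
  Assets:      Reserves at CB −$595B, Securities +$368B
  Liabilities: Checkable deposits −$181B, Borrowings from CB −$46B
So the change in the Bank of Canada's holdings of domestic securities is -$106 billion.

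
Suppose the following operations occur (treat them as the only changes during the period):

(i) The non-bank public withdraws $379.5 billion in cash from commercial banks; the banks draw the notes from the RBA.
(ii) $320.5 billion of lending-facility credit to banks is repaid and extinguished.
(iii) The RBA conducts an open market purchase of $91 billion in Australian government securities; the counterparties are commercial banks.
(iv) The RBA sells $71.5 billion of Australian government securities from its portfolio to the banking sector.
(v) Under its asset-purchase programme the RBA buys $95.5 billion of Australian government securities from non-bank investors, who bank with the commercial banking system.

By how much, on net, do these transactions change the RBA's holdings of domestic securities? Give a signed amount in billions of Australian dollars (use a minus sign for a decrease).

RBA balance sheet:
  Assets:      Securities +$115B, Loans to banks −$320.5B
  Liabilities: Bank reserves −$585B, Currency in circulation +$379.5B
Commercial banking system:
  Assets:      Reserves at CB −$585B, Securities −$19.5B
  Liabilities: Checkable deposits −$284B, Borrowings from CB −$320.5B
So the change in the RBA's holdings of domestic securities is +$115 billion.

+$115 billion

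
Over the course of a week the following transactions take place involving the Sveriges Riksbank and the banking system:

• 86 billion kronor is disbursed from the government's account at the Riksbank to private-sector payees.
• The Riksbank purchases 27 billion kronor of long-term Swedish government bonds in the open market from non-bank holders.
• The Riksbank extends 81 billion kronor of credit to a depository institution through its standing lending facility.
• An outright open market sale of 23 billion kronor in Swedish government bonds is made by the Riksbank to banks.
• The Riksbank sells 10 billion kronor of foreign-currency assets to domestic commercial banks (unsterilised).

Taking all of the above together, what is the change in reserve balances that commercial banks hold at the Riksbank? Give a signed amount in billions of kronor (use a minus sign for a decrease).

+161 billion

Government spending 86 billion kronor: government payments flow into bank reserve accounts → +86B.
Asset purchase (from non-banks) 27 billion kronor: the Riksbank pays by crediting reserve accounts → +27B.
Discount-window loan 81 billion kronor: the loan is credited to the bank's reserve account → +81B.
OMO sale (to banks) 23 billion kronor: the buying banks pay out of their reserve balances → −23B.
FX sale 10 billion kronor: the buying banks pay out of their reserve balances → −10B.
Net: 86 + 27 + 81 − 23 − 10 = +161 billion.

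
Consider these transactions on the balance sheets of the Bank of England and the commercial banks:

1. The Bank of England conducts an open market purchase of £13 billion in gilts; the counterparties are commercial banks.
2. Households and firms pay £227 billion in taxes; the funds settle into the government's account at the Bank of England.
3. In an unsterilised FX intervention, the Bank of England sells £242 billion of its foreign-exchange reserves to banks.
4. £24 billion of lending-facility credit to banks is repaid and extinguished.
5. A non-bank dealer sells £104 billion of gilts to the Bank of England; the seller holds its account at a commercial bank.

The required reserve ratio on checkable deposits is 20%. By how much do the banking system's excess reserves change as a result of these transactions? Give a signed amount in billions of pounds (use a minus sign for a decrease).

OMO purchase (from banks) £13 billion: reserves +£13B, deposits 0.
Government account inflow £227 billion: reserves −£227B, deposits −£227B.
FX sale £242 billion: reserves −£242B, deposits 0.
Discount-window repayment £24 billion: reserves −£24B, deposits 0.
Asset purchase (from non-banks) £104 billion: reserves +£104B, deposits +£104B.
Totals: Δreserves = −£376B, Δdeposits = −£123B.
Δrequired reserves = 20% × −£123B = −£24.6B.
Δexcess reserves = Δreserves − Δrequired = −£376B − (−£24.6B) = -£351.4 billion.

-£351.4 billion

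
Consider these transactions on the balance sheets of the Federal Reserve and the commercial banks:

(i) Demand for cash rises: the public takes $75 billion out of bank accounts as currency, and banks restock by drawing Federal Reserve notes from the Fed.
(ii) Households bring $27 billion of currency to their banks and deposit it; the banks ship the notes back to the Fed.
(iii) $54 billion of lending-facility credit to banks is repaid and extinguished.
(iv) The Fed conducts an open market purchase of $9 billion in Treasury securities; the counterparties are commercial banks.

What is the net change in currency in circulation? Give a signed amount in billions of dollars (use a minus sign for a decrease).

Fed balance sheet:
  Assets:      Securities +$9B, Loans to banks −$54B
  Liabilities: Bank reserves −$93B, Currency in circulation +$48B
So the change in currency in circulation is +$48 billion.

+$48 billion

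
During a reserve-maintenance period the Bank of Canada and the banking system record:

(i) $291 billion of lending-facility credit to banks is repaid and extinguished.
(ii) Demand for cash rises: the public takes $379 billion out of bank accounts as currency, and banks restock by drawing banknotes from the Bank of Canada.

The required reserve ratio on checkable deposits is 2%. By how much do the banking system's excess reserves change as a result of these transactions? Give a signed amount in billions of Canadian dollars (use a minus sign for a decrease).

Discount-window repayment $291 billion: reserves −$291B, deposits 0.
Currency withdrawal $379 billion: reserves −$379B, deposits −$379B.
Totals: Δreserves = −$670B, Δdeposits = −$379B.
Δrequired reserves = 2% × −$379B = −$7.58B.
Δexcess reserves = Δreserves − Δrequired = −$670B − (−$7.58B) = -$662.42 billion.

-$662.42 billion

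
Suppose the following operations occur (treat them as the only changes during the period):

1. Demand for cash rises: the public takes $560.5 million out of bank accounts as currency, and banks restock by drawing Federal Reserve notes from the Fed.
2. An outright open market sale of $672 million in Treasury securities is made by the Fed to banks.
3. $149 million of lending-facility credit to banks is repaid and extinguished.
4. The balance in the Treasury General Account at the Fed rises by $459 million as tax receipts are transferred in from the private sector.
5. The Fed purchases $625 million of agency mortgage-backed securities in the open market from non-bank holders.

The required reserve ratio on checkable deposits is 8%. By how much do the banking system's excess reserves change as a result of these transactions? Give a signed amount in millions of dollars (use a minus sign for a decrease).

Currency withdrawal $560.5 million: reserves −$560.5M, deposits −$560.5M.
OMO sale (to banks) $672 million: reserves −$672M, deposits 0.
Discount-window repayment $149 million: reserves −$149M, deposits 0.
Government account inflow $459 million: reserves −$459M, deposits −$459M.
Asset purchase (from non-banks) $625 million: reserves +$625M, deposits +$625M.
Totals: Δreserves = −$1215.5M, Δdeposits = −$394.5M.
Δrequired reserves = 8% × −$394.5M = −$31.56M.
Δexcess reserves = Δreserves − Δrequired = −$1215.5M − (−$31.56M) = -$1183.94 million.

-$1183.94 million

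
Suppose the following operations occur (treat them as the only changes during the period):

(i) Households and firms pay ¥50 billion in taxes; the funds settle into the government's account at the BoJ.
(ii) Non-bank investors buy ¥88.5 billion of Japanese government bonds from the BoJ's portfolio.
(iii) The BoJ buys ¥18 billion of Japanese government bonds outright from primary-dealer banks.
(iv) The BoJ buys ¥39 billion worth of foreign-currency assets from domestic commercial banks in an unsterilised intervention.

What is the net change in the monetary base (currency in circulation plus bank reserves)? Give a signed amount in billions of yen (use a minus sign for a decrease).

-¥81.5 billion

BoJ balance sheet:
  Assets:      Securities −¥70.5B, Foreign assets +¥39B
  Liabilities: Bank reserves −¥81.5B, Government deposits +¥50B
Monetary base = currency + reserves: 0 + (−¥81.5B) = -¥81.5 billion.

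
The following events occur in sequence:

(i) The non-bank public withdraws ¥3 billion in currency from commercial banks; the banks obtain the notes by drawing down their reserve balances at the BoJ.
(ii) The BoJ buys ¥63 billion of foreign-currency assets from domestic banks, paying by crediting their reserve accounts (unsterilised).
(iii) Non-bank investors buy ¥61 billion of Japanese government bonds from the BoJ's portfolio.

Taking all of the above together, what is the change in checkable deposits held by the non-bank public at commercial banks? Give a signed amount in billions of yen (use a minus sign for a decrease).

-¥64 billion

BoJ balance sheet:
  Assets:      Securities −¥61B, Foreign assets +¥63B
  Liabilities: Bank reserves −¥1B, Currency in circulation +¥3B
Commercial banking system:
  Assets:      Reserves at CB −¥1B, Foreign assets −¥63B
  Liabilities: Checkable deposits −¥64B
So the change in checkable deposits held by the non-bank public at commercial banks is -¥64 billion.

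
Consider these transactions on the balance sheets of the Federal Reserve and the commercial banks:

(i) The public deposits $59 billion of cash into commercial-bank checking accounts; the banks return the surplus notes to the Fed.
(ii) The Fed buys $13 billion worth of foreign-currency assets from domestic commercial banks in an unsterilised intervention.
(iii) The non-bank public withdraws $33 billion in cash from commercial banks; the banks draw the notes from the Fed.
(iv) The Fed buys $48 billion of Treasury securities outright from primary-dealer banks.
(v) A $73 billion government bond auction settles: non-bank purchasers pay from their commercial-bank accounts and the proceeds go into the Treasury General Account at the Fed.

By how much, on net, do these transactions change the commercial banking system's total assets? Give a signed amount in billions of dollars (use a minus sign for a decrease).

-$47 billion

Fed balance sheet:
  Assets:      Securities +$48B, Foreign assets +$13B
  Liabilities: Bank reserves +$14B, Currency in circulation −$26B, Government deposits +$73B
Commercial banking system:
  Assets:      Reserves at CB +$14B, Securities −$48B, Foreign assets −$13B
  Liabilities: Checkable deposits −$47B
Change in total bank assets = -$47 billion.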